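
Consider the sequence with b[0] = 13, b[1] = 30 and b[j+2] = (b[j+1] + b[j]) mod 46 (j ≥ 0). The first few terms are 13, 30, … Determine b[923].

Computing terms: b[0] = 13,  b[1] = 30,  b[2] = 43,  b[3] = 27,  b[4] = 24,  b[5] = 5,  b[6] = 29,  b[7] = 34,  b[8] = 17,  b[9] = 5,  b[10] = 22,  b[11] = 27,  b[12] = 3,  b[13] = 30,  b[14] = 33,  b[15] = 17,  b[16] = 4,  b[17] = 21,  b[18] = 25,  b[19] = 0,  b[20] = 25,  b[21] = 25,  b[22] = 4,  b[23] = 29,  b[24] = 33,  b[25] = 16,  b[26] = 3,  b[27] = 19,  b[28] = 22,  b[29] = 41,  b[30] = 17,  b[31] = 12,  b[32] = 29,  b[33] = 41,  b[34] = 24,  b[35] = 19,  b[36] = 43,  b[37] = 16,  b[38] = 13,  b[39] = 29,  b[40] = 42,  b[41] = 25,  b[42] = 21,  b[43] = 0,  b[44] = 21,  b[45] = 21,  b[46] = 42,  b[47] = 17,  b[48] = 13,  b[49] = 30.
Since (b[48], b[49]) = (b[0], b[1]) = (13, 30) (two consecutive terms determine the rest), the sequence is periodic with period 48.
(923 - 0) mod 48 = 11, so b[923] = b[11] = 27.

27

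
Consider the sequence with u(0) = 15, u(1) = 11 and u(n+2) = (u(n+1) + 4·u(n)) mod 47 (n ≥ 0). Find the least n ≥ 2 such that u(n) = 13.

5

u(0) = 15,  u(1) = 11,  u(2) = 24,  u(3) = 21,  u(4) = 23,  u(5) = 13,  u(6) = 11,  u(7) = 16,  u(8) = 13,  u(9) = 30,  u(10) = 35,  u(11) = 14,  u(12) = 13,  u(13) = 22,  u(14) = 27,  u(15) = 21,  u(16) = 35,  u(17) = 25,  u(18) = 24,  u(19) = 30,  u(20) = 32,  u(21) = 11,  u(22) = 45,  u(23) = 42,  u(24) = 34,  u(25) = 14,  u(26) = 9,  u(27) = 18,  u(28) = 7,  u(29) = 32,  u(30) = 13,  u(31) = 0,  u(32) = 5,  u(33) = 5,  u(34) = 25,  u(35) = 45,  u(36) = 4,  u(37) = 43,  u(38) = 12,  u(39) = 43,  u(40) = 44,  u(41) = 28,  u(42) = 16,  u(43) = 34,  u(44) = 4,  u(45) = 46,  u(46) = 15,  u(47) = 11.
The sequence repeats with period 46.
The value 13 first appears (with n ≥ 2) at u(5).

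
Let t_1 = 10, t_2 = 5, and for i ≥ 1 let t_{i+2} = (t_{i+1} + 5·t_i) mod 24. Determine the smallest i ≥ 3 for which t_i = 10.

7

We have t_1 = 10, t_2 = 5, t_3 = 7, t_4 = 8, t_5 = 19, t_6 = 11, t_7 = 10, t_8 = 17, t_9 = 19, t_{10} = 8, t_{11} = 7, t_{12} = 23, t_{13} = 10, t_{14} = 5.
Since (t_{13}, t_{14}) = (t_1, t_2) = (10, 5) (two consecutive terms determine the rest), the sequence is periodic with period 12.
The value 10 first appears (with i ≥ 3) at t_7.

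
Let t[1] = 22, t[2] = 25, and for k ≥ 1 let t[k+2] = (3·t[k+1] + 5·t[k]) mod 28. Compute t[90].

Computing terms: t[1] = 22,  t[2] = 25,  t[3] = 17,  t[4] = 8,  t[5] = 25,  t[6] = 3,  t[7] = 22,  t[8] = 25.
The sequence repeats with period 6.
(90 - 1) mod 6 = 5, so t[90] = t[6] = 3.

3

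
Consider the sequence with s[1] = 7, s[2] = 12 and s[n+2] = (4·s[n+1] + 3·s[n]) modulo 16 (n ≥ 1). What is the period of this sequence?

8

We have s[1] = 7, s[2] = 12, s[3] = 5, s[4] = 8, s[5] = 15, s[6] = 4, s[7] = 13, s[8] = 0, s[9] = 7, s[10] = 12.
Since (s[9], s[10]) = (s[1], s[2]) = (7, 12) (two consecutive terms determine the rest), the sequence is periodic with period 8.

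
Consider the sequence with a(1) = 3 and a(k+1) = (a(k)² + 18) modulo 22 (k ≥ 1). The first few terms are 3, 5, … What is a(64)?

19

a(1) = 3; a(2) = 5; a(3) = 21; a(4) = 19; a(5) = 5.
Since a(5) = a(2) = 5, the sequence is eventually periodic: after a pre-period of length 1 it cycles with period 3.
For k ≥ 2, a(k) depends only on (k - 2) mod 3. (64 - 2) mod 3 = 2, so a(64) = a(4) = 19.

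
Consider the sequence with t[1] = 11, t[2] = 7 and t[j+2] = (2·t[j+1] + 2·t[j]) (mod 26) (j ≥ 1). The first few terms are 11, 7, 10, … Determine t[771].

We have t[1] = 11; t[2] = 7; t[3] = 10; t[4] = 8; t[5] = 10; t[6] = 10; t[7] = 14; t[8] = 22; t[9] = 20; t[10] = 6; t[11] = 0; t[12] = 12; t[13] = 24; t[14] = 20; t[15] = 10; t[16] = 8.
Since (t[15], t[16]) = (t[3], t[4]) = (10, 8) (two consecutive terms determine the rest), the sequence is eventually periodic: after a pre-period of length 2 it cycles with period 12.
For j ≥ 3, t[j] depends only on (j - 3) mod 12. (771 - 3) mod 12 = 0, so t[771] = t[3] = 10.

10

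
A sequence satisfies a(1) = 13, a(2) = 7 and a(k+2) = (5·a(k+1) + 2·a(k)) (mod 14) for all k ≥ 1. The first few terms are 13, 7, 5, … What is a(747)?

a(1) = 13, a(2) = 7, a(3) = 5, a(4) = 11, a(5) = 9, a(6) = 11, a(7) = 3, a(8) = 9, a(9) = 9, a(10) = 7, a(11) = 11, a(12) = 13, a(13) = 3, a(14) = 13, a(15) = 1, a(16) = 3, a(17) = 3, a(18) = 7, a(19) = 13, a(20) = 9, a(21) = 1, a(22) = 9, a(23) = 5, a(24) = 1, a(25) = 1, a(26) = 7, a(27) = 9, a(28) = 3, a(29) = 5, a(30) = 3, a(31) = 11, a(32) = 5, a(33) = 5, a(34) = 7, a(35) = 3, a(36) = 1, a(37) = 11, a(38) = 1, a(39) = 13, a(40) = 11, a(41) = 11, a(42) = 7, a(43) = 1, a(44) = 5, a(45) = 13, a(46) = 5, a(47) = 9, a(48) = 13, a(49) = 13, a(50) = 7.
Since (a(49), a(50)) = (a(1), a(2)) = (13, 7) (two consecutive terms determine the rest), the sequence is periodic with period 48.
(747 - 1) mod 48 = 26, so a(747) = a(27) = 9.

9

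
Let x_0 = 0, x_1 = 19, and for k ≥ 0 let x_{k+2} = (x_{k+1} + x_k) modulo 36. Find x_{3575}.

We have x_0 = 0; x_1 = 19; x_2 = 19; x_3 = 2; x_4 = 21; x_5 = 23; x_6 = 8; x_7 = 31; x_8 = 3; x_9 = 34; x_{10} = 1; x_{11} = 35; x_{12} = 0; x_{13} = 35; x_{14} = 35; x_{15} = 34; x_{16} = 33; x_{17} = 31; x_{18} = 28; x_{19} = 23; x_{20} = 15; x_{21} = 2; x_{22} = 17; x_{23} = 19; x_{24} = 0; x_{25} = 19.
The sequence repeats with period 24.
(3575 - 0) mod 24 = 23, so x_{3575} = x_{23} = 19.

19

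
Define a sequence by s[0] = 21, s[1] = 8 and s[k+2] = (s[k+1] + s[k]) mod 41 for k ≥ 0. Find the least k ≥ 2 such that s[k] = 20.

We have s[0] = 21, s[1] = 8, s[2] = 29, s[3] = 37, s[4] = 25, s[5] = 21, s[6] = 5, s[7] = 26, s[8] = 31, s[9] = 16, s[10] = 6, s[11] = 22, s[12] = 28, s[13] = 9, s[14] = 37, s[15] = 5, s[16] = 1, s[17] = 6, s[18] = 7, s[19] = 13, s[20] = 20, s[21] = 33, s[22] = 12, s[23] = 4, s[24] = 16, s[25] = 20, s[26] = 36, s[27] = 15, s[28] = 10, s[29] = 25, s[30] = 35, s[31] = 19, s[32] = 13, s[33] = 32, s[34] = 4, s[35] = 36, s[36] = 40, s[37] = 35, s[38] = 34, s[39] = 28, s[40] = 21, s[41] = 8.
The sequence repeats with period 40.
The value 20 first appears (with k ≥ 2) at s[20].

20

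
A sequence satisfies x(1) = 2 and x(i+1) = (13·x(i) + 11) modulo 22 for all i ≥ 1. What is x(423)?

x(1) = 2, x(2) = 15, x(3) = 8, x(4) = 5, x(5) = 10, x(6) = 9, x(7) = 18, x(8) = 3, x(9) = 6, x(10) = 1, x(11) = 2.
The sequence repeats with period 10.
So x(423) = x(1 + ((423-1) mod 10)) = x(3) = 8.

8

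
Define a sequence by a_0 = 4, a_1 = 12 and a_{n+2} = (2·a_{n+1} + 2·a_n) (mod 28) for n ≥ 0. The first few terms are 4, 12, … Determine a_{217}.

Computing terms: a_0 = 4; a_1 = 12; a_2 = 4; a_3 = 4; a_4 = 16; a_5 = 12; a_6 = 0; a_7 = 24; a_8 = 20; a_9 = 4; a_{10} = 20; a_{11} = 20; a_{12} = 24; a_{13} = 4; a_{14} = 0; a_{15} = 8; a_{16} = 16; a_{17} = 20; a_{18} = 16; a_{19} = 16; a_{20} = 8; a_{21} = 20; a_{22} = 0; a_{23} = 12; a_{24} = 24; a_{25} = 16; a_{26} = 24; a_{27} = 24; a_{28} = 12; a_{29} = 16; a_{30} = 0; a_{31} = 4; a_{32} = 8; a_{33} = 24; a_{34} = 8; a_{35} = 8; a_{36} = 4; a_{37} = 24; a_{38} = 0; a_{39} = 20; a_{40} = 12; a_{41} = 8; a_{42} = 12; a_{43} = 12; a_{44} = 20; a_{45} = 8; a_{46} = 0; a_{47} = 16; a_{48} = 4; a_{49} = 12.
The sequence repeats with period 48.
So a_{217} = a_{0 + ((217-0) mod 48)} = a_{25} = 16.

16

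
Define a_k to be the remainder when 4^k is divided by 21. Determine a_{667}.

a_1 = 4,  a_2 = 16,  a_3 = 1,  a_4 = 4.
The sequence repeats with period 3.
So a_{667} = a_{1 + ((667-1) mod 3)} = a_1 = 4.

4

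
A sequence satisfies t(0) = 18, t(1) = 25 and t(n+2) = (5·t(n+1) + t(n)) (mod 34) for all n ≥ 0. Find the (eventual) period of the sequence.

t(0) = 18,  t(1) = 25,  t(2) = 7,  t(3) = 26,  t(4) = 1,  t(5) = 31,  t(6) = 20,  t(7) = 29,  t(8) = 29,  t(9) = 4,  t(10) = 15,  t(11) = 11,  t(12) = 2,  t(13) = 21,  t(14) = 5,  t(15) = 12,  t(16) = 31,  t(17) = 31,  t(18) = 16,  t(19) = 9,  t(20) = 27,  t(21) = 8,  t(22) = 33,  t(23) = 3,  t(24) = 14,  t(25) = 5,  t(26) = 5,  t(27) = 30,  t(28) = 19,  t(29) = 23,  t(30) = 32,  t(31) = 13,  t(32) = 29,  t(33) = 22,  t(34) = 3,  t(35) = 3,  t(36) = 18,  t(37) = 25.
Since (t(36), t(37)) = (t(0), t(1)) = (18, 25) (two consecutive terms determine the rest), the sequence is periodic with period 36.

36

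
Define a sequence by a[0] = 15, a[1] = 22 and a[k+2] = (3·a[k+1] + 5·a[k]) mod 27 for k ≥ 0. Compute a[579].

20

a[0] = 15; a[1] = 22; a[2] = 6; a[3] = 20; a[4] = 9; a[5] = 19; a[6] = 21; a[7] = 23; a[8] = 12; a[9] = 16; a[10] = 0; a[11] = 26; a[12] = 24; a[13] = 13; a[14] = 24; a[15] = 2; a[16] = 18; a[17] = 10; a[18] = 12; a[19] = 5; a[20] = 21; a[21] = 7; a[22] = 18; a[23] = 8; a[24] = 6; a[25] = 4; a[26] = 15; a[27] = 11; a[28] = 0; a[29] = 1; a[30] = 3; a[31] = 14; a[32] = 3; a[33] = 25; a[34] = 9; a[35] = 17; a[36] = 15; a[37] = 22.
Since (a[36], a[37]) = (a[0], a[1]) = (15, 22) (two consecutive terms determine the rest), the sequence is periodic with period 36.
(579 - 0) mod 36 = 3, so a[579] = a[3] = 20.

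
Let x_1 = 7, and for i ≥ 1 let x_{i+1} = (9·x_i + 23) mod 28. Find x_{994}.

x_1 = 7, x_2 = 2, x_3 = 13, x_4 = 0, x_5 = 23, x_6 = 6, x_7 = 21, x_8 = 16, x_9 = 27, x_{10} = 14, x_{11} = 9, x_{12} = 20, x_{13} = 7.
The sequence repeats with period 12.
So x_{994} = x_{1 + ((994-1) mod 12)} = x_{10} = 14.

14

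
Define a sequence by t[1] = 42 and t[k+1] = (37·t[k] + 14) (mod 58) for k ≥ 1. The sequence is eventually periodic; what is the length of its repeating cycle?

Listing terms: t[1] = 42; t[2] = 2; t[3] = 30; t[4] = 22; t[5] = 16; t[6] = 26; t[7] = 48; t[8] = 50; t[9] = 8; t[10] = 20; t[11] = 0; t[12] = 14; t[13] = 10; t[14] = 36; t[15] = 12; t[16] = 52; t[17] = 24; t[18] = 32; t[19] = 38; t[20] = 28; t[21] = 6; t[22] = 4; t[23] = 46; t[24] = 34; t[25] = 54; t[26] = 40; t[27] = 44; t[28] = 18; t[29] = 42.
The sequence repeats with period 28.

28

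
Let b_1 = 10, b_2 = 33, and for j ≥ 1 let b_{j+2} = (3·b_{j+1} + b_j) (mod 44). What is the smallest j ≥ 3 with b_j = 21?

Computing terms: b_1 = 10, b_2 = 33, b_3 = 21, b_4 = 8, b_5 = 1, b_6 = 11, b_7 = 34, b_8 = 25, b_9 = 21, b_{10} = 0, b_{11} = 21, b_{12} = 19, b_{13} = 34, b_{14} = 33, b_{15} = 1, b_{16} = 36, b_{17} = 21, b_{18} = 11, b_{19} = 10, b_{20} = 41, b_{21} = 1, b_{22} = 0, b_{23} = 1, b_{24} = 3, b_{25} = 10, b_{26} = 33.
The sequence repeats with period 24.
The value 21 first appears (with j ≥ 3) at b_3.

3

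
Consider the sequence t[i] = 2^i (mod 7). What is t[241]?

We have t[0] = 1,  t[1] = 2,  t[2] = 4,  t[3] = 1.
Since t[3] = t[0] = 1, the sequence is periodic with period 3.
(241 - 0) mod 3 = 1, so t[241] = t[1] = 2.

2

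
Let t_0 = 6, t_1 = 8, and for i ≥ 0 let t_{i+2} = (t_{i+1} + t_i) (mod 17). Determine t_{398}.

14

t_0 = 6; t_1 = 8; t_2 = 14; t_3 = 5; t_4 = 2; t_5 = 7; t_6 = 9; t_7 = 16; t_8 = 8; t_9 = 7; t_{10} = 15; t_{11} = 5; t_{12} = 3; t_{13} = 8; t_{14} = 11; t_{15} = 2; t_{16} = 13; t_{17} = 15; t_{18} = 11; t_{19} = 9; t_{20} = 3; t_{21} = 12; t_{22} = 15; t_{23} = 10; t_{24} = 8; t_{25} = 1; t_{26} = 9; t_{27} = 10; t_{28} = 2; t_{29} = 12; t_{30} = 14; t_{31} = 9; t_{32} = 6; t_{33} = 15; t_{34} = 4; t_{35} = 2; t_{36} = 6; t_{37} = 8.
The sequence repeats with period 36.
(398 - 0) mod 36 = 2, so t_{398} = t_2 = 14.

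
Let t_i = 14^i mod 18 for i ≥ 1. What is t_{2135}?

2

We have t_1 = 14,  t_2 = 16,  t_3 = 8,  t_4 = 4,  t_5 = 2,  t_6 = 10,  t_7 = 14.
The sequence repeats with period 6.
So t_{2135} = t_{1 + ((2135-1) mod 6)} = t_5 = 2.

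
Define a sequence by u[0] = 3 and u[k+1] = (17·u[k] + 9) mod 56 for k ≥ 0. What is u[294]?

17

Listing terms: u[0] = 3, u[1] = 4, u[2] = 21, u[3] = 30, u[4] = 15, u[5] = 40, u[6] = 17, u[7] = 18, u[8] = 35, u[9] = 44, u[10] = 29, u[11] = 54, u[12] = 31, u[13] = 32, u[14] = 49, u[15] = 2, u[16] = 43, u[17] = 12, u[18] = 45, u[19] = 46, u[20] = 7, u[21] = 16, u[22] = 1, u[23] = 26, u[24] = 3.
Since u[24] = u[0] = 3, the sequence is periodic with period 24.
(294 - 0) mod 24 = 6, so u[294] = u[6] = 17.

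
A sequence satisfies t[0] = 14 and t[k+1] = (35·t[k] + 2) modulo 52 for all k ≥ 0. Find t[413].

36

Computing terms: t[0] = 14; t[1] = 24; t[2] = 10; t[3] = 40; t[4] = 50; t[5] = 36; t[6] = 14.
Since t[6] = t[0] = 14, the sequence is periodic with period 6.
So t[413] = t[0 + ((413-0) mod 6)] = t[5] = 36.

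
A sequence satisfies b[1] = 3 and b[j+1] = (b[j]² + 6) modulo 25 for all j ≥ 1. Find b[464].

20

Computing terms: b[1] = 3, b[2] = 15, b[3] = 6, b[4] = 17, b[5] = 20, b[6] = 6.
Since b[6] = b[3] = 6, the sequence is eventually periodic: after a pre-period of length 2 it cycles with period 3.
For j ≥ 3, b[j] depends only on (j - 3) mod 3. (464 - 3) mod 3 = 2, so b[464] = b[5] = 20.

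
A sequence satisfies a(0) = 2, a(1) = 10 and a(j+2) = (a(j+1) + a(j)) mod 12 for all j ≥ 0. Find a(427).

10

Computing terms: a(0) = 2; a(1) = 10; a(2) = 0; a(3) = 10; a(4) = 10; a(5) = 8; a(6) = 6; a(7) = 2; a(8) = 8; a(9) = 10; a(10) = 6; a(11) = 4; a(12) = 10; a(13) = 2; a(14) = 0; a(15) = 2; a(16) = 2; a(17) = 4; a(18) = 6; a(19) = 10; a(20) = 4; a(21) = 2; a(22) = 6; a(23) = 8; a(24) = 2; a(25) = 10.
The sequence repeats with period 24.
So a(427) = a(0 + ((427-0) mod 24)) = a(19) = 10.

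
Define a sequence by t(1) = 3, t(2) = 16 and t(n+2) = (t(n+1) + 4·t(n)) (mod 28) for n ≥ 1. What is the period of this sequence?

48

t(1) = 3,  t(2) = 16,  t(3) = 0,  t(4) = 8,  t(5) = 8,  t(6) = 12,  t(7) = 16,  t(8) = 8,  t(9) = 16,  t(10) = 20,  t(11) = 0,  t(12) = 24,  t(13) = 24,  t(14) = 8,  t(15) = 20,  t(16) = 24,  t(17) = 20,  t(18) = 4,  t(19) = 0,  t(20) = 16,  t(21) = 16,  t(22) = 24,  t(23) = 4,  t(24) = 16,  t(25) = 4,  t(26) = 12,  t(27) = 0,  t(28) = 20,  t(29) = 20,  t(30) = 16,  t(31) = 12,  t(32) = 20,  t(33) = 12,  t(34) = 8,  t(35) = 0,  t(36) = 4,  t(37) = 4,  t(38) = 20,  t(39) = 8,  t(40) = 4,  t(41) = 8,  t(42) = 24,  t(43) = 0,  t(44) = 12,  t(45) = 12,  t(46) = 4,  t(47) = 24,  t(48) = 12,  t(49) = 24,  t(50) = 16,  t(51) = 0.
Since (t(50), t(51)) = (t(2), t(3)) = (16, 0) (two consecutive terms determine the rest), the sequence is eventually periodic: after a pre-period of length 1 it cycles with period 48.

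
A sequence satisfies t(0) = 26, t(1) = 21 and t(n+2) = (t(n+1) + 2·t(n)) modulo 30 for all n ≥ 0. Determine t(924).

t(0) = 26; t(1) = 21; t(2) = 13; t(3) = 25; t(4) = 21; t(5) = 11; t(6) = 23; t(7) = 15; t(8) = 1; t(9) = 1; t(10) = 3; t(11) = 5; t(12) = 11; t(13) = 21; t(14) = 13.
Since (t(13), t(14)) = (t(1), t(2)) = (21, 13) (two consecutive terms determine the rest), the sequence is eventually periodic: after a pre-period of length 1 it cycles with period 12.
For n ≥ 1, t(n) depends only on (n - 1) mod 12. (924 - 1) mod 12 = 11, so t(924) = t(12) = 11.

11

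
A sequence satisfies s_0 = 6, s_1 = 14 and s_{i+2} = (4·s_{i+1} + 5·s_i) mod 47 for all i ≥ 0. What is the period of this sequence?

We have s_0 = 6,  s_1 = 14,  s_2 = 39,  s_3 = 38,  s_4 = 18,  s_5 = 27,  s_6 = 10,  s_7 = 34,  s_8 = 45,  s_9 = 21,  s_{10} = 27,  s_{11} = 25,  s_{12} = 0,  s_{13} = 31,  s_{14} = 30,  s_{15} = 40,  s_{16} = 28,  s_{17} = 30,  s_{18} = 25,  s_{19} = 15,  s_{20} = 44,  s_{21} = 16,  s_{22} = 2,  s_{23} = 41,  s_{24} = 33,  s_{25} = 8,  s_{26} = 9,  s_{27} = 29,  s_{28} = 20,  s_{29} = 37,  s_{30} = 13,  s_{31} = 2,  s_{32} = 26,  s_{33} = 20,  s_{34} = 22,  s_{35} = 0,  s_{36} = 16,  s_{37} = 17,  s_{38} = 7,  s_{39} = 19,  s_{40} = 17,  s_{41} = 22,  s_{42} = 32,  s_{43} = 3,  s_{44} = 31,  s_{45} = 45,  s_{46} = 6,  s_{47} = 14.
The sequence repeats with period 46.

46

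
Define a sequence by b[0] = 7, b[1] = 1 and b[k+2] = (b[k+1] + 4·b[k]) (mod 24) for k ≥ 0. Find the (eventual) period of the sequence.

8

Computing terms: b[0] = 7; b[1] = 1; b[2] = 5; b[3] = 9; b[4] = 5; b[5] = 17; b[6] = 13; b[7] = 9; b[8] = 13; b[9] = 1; b[10] = 5.
Since (b[9], b[10]) = (b[1], b[2]) = (1, 5) (two consecutive terms determine the rest), the sequence is eventually periodic: after a pre-period of length 1 it cycles with period 8.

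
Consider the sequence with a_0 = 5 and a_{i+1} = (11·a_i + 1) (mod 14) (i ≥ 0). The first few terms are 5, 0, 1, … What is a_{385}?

0

Computing terms: a_0 = 5,  a_1 = 0,  a_2 = 1,  a_3 = 12,  a_4 = 7,  a_5 = 8,  a_6 = 5.
The sequence repeats with period 6.
So a_{385} = a_{0 + ((385-0) mod 6)} = a_1 = 0.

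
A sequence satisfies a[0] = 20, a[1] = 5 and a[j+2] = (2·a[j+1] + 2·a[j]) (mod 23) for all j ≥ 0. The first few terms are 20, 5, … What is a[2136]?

Listing terms: a[0] = 20, a[1] = 5, a[2] = 4, a[3] = 18, a[4] = 21, a[5] = 9, a[6] = 14, a[7] = 0, a[8] = 5, a[9] = 10, a[10] = 7, a[11] = 11, a[12] = 13, a[13] = 2, a[14] = 7, a[15] = 18, a[16] = 4, a[17] = 21, a[18] = 4, a[19] = 4, a[20] = 16, a[21] = 17, a[22] = 20, a[23] = 5.
The sequence repeats with period 22.
(2136 - 0) mod 22 = 2, so a[2136] = a[2] = 4.

4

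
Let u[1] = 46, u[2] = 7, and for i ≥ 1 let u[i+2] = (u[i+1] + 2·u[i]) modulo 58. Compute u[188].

25

Listing terms: u[1] = 46, u[2] = 7, u[3] = 41, u[4] = 55, u[5] = 21, u[6] = 15, u[7] = 57, u[8] = 29, u[9] = 27, u[10] = 27, u[11] = 23, u[12] = 19, u[13] = 7, u[14] = 45, u[15] = 1, u[16] = 33, u[17] = 35, u[18] = 43, u[19] = 55, u[20] = 25, u[21] = 19, u[22] = 11, u[23] = 49, u[24] = 13, u[25] = 53, u[26] = 21, u[27] = 11, u[28] = 53, u[29] = 17, u[30] = 7, u[31] = 41.
Since (u[30], u[31]) = (u[2], u[3]) = (7, 41) (two consecutive terms determine the rest), the sequence is eventually periodic: after a pre-period of length 1 it cycles with period 28.
For i ≥ 2, u[i] depends only on (i - 2) mod 28. (188 - 2) mod 28 = 18, so u[188] = u[20] = 25.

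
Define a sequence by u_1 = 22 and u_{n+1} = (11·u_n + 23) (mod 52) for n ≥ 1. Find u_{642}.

17

We have u_1 = 22; u_2 = 5; u_3 = 26; u_4 = 49; u_5 = 42; u_6 = 17; u_7 = 2; u_8 = 45; u_9 = 50; u_{10} = 1; u_{11} = 34; u_{12} = 33; u_{13} = 22.
Since u_{13} = u_1 = 22, the sequence is periodic with period 12.
So u_{642} = u_{1 + ((642-1) mod 12)} = u_6 = 17.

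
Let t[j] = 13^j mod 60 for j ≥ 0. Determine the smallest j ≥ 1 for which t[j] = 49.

Listing terms: t[0] = 1; t[1] = 13; t[2] = 49; t[3] = 37; t[4] = 1.
The sequence repeats with period 4.
The value 49 first appears (with j ≥ 1) at t[2].

2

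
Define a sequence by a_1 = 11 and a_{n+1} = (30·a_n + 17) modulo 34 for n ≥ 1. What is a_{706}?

7

Listing terms: a_1 = 11, a_2 = 7, a_3 = 23, a_4 = 27, a_5 = 11.
Since a_5 = a_1 = 11, the sequence is periodic with period 4.
(706 - 1) mod 4 = 1, so a_{706} = a_2 = 7.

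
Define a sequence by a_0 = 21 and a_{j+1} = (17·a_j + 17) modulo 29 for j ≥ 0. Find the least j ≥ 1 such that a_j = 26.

Computing terms: a_0 = 21, a_1 = 26, a_2 = 24, a_3 = 19, a_4 = 21.
The sequence repeats with period 4.
The value 26 first appears (with j ≥ 1) at a_1.

1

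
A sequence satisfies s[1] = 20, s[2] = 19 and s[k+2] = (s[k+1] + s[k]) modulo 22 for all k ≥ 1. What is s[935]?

s[1] = 20; s[2] = 19; s[3] = 17; s[4] = 14; s[5] = 9; s[6] = 1; s[7] = 10; s[8] = 11; s[9] = 21; s[10] = 10; s[11] = 9; s[12] = 19; s[13] = 6; s[14] = 3; s[15] = 9; s[16] = 12; s[17] = 21; s[18] = 11; s[19] = 10; s[20] = 21; s[21] = 9; s[22] = 8; s[23] = 17; s[24] = 3; s[25] = 20; s[26] = 1; s[27] = 21; s[28] = 0; s[29] = 21; s[30] = 21; s[31] = 20; s[32] = 19.
Since (s[31], s[32]) = (s[1], s[2]) = (20, 19) (two consecutive terms determine the rest), the sequence is periodic with period 30.
So s[935] = s[1 + ((935-1) mod 30)] = s[5] = 9.

9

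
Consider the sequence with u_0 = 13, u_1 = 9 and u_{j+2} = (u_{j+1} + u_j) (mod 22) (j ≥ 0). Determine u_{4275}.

Listing terms: u_0 = 13,  u_1 = 9,  u_2 = 0,  u_3 = 9,  u_4 = 9,  u_5 = 18,  u_6 = 5,  u_7 = 1,  u_8 = 6,  u_9 = 7,  u_{10} = 13,  u_{11} = 20,  u_{12} = 11,  u_{13} = 9,  u_{14} = 20,  u_{15} = 7,  u_{16} = 5,  u_{17} = 12,  u_{18} = 17,  u_{19} = 7,  u_{20} = 2,  u_{21} = 9,  u_{22} = 11,  u_{23} = 20,  u_{24} = 9,  u_{25} = 7,  u_{26} = 16,  u_{27} = 1,  u_{28} = 17,  u_{29} = 18,  u_{30} = 13,  u_{31} = 9.
The sequence repeats with period 30.
So u_{4275} = u_{0 + ((4275-0) mod 30)} = u_{15} = 7.

7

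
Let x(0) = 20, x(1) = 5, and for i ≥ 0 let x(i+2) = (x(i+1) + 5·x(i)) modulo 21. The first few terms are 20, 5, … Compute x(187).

We have x(0) = 20; x(1) = 5; x(2) = 0; x(3) = 4; x(4) = 4; x(5) = 3; x(6) = 2; x(7) = 17; x(8) = 6; x(9) = 7; x(10) = 16; x(11) = 9; x(12) = 5; x(13) = 8; x(14) = 12; x(15) = 10; x(16) = 7; x(17) = 15; x(18) = 8; x(19) = 20; x(20) = 18; x(21) = 13; x(22) = 19; x(23) = 0; x(24) = 11; x(25) = 11; x(26) = 3; x(27) = 16; x(28) = 10; x(29) = 6; x(30) = 14; x(31) = 2; x(32) = 9; x(33) = 19; x(34) = 1; x(35) = 12; x(36) = 17; x(37) = 14; x(38) = 15; x(39) = 1; x(40) = 13; x(41) = 18; x(42) = 20; x(43) = 5.
Since (x(42), x(43)) = (x(0), x(1)) = (20, 5) (two consecutive terms determine the rest), the sequence is periodic with period 42.
(187 - 0) mod 42 = 19, so x(187) = x(19) = 20.

20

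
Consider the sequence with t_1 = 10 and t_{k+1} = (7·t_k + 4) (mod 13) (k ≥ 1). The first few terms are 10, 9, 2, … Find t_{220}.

5

Listing terms: t_1 = 10, t_2 = 9, t_3 = 2, t_4 = 5, t_5 = 0, t_6 = 4, t_7 = 6, t_8 = 7, t_9 = 1, t_{10} = 11, t_{11} = 3, t_{12} = 12, t_{13} = 10.
Since t_{13} = t_1 = 10, the sequence is periodic with period 12.
(220 - 1) mod 12 = 3, so t_{220} = t_4 = 5.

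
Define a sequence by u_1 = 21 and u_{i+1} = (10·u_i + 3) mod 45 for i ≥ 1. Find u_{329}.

u_1 = 21, u_2 = 33, u_3 = 18, u_4 = 3, u_5 = 33.
Since u_5 = u_2 = 33, the sequence is eventually periodic: after a pre-period of length 1 it cycles with period 3.
For i ≥ 2, u_i depends only on (i - 2) mod 3. (329 - 2) mod 3 = 0, so u_{329} = u_2 = 33.

33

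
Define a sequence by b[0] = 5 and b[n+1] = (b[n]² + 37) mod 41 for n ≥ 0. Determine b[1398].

5

b[0] = 5; b[1] = 21; b[2] = 27; b[3] = 28; b[4] = 1; b[5] = 38; b[6] = 5.
Since b[6] = b[0] = 5, the sequence is periodic with period 6.
(1398 - 0) mod 6 = 0, so b[1398] = b[0] = 5.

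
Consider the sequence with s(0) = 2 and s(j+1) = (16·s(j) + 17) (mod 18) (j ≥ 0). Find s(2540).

9

Computing terms: s(0) = 2, s(1) = 13, s(2) = 9, s(3) = 17, s(4) = 1, s(5) = 15, s(6) = 5, s(7) = 7, s(8) = 3, s(9) = 11, s(10) = 13.
Since s(10) = s(1) = 13, the sequence is eventually periodic: after a pre-period of length 1 it cycles with period 9.
For j ≥ 1, s(j) depends only on (j - 1) mod 9. (2540 - 1) mod 9 = 1, so s(2540) = s(2) = 9.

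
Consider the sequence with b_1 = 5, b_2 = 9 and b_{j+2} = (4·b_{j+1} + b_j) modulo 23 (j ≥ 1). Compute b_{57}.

Computing terms: b_1 = 5, b_2 = 9, b_3 = 18, b_4 = 12, b_5 = 20, b_6 = 0, b_7 = 20, b_8 = 11, b_9 = 18, b_{10} = 14, b_{11} = 5, b_{12} = 11, b_{13} = 3, b_{14} = 0, b_{15} = 3, b_{16} = 12, b_{17} = 5, b_{18} = 9.
Since (b_{17}, b_{18}) = (b_1, b_2) = (5, 9) (two consecutive terms determine the rest), the sequence is periodic with period 16.
So b_{57} = b_{1 + ((57-1) mod 16)} = b_9 = 18.

18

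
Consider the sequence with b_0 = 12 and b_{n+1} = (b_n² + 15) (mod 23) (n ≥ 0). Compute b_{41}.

0

We have b_0 = 12, b_1 = 21, b_2 = 19, b_3 = 8, b_4 = 10, b_5 = 0, b_6 = 15, b_7 = 10.
Since b_7 = b_4 = 10, the sequence is eventually periodic: after a pre-period of length 4 it cycles with period 3.
For n ≥ 4, b_n depends only on (n - 4) mod 3. (41 - 4) mod 3 = 1, so b_{41} = b_5 = 0.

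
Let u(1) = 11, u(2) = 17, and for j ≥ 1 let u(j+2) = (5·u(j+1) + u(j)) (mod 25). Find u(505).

u(1) = 11,  u(2) = 17,  u(3) = 21,  u(4) = 22,  u(5) = 6,  u(6) = 2,  u(7) = 16,  u(8) = 7,  u(9) = 1,  u(10) = 12,  u(11) = 11,  u(12) = 17.
The sequence repeats with period 10.
So u(505) = u(1 + ((505-1) mod 10)) = u(5) = 6.

6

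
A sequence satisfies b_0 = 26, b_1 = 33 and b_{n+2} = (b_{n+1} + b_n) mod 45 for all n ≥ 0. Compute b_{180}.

b_0 = 26,  b_1 = 33,  b_2 = 14,  b_3 = 2,  b_4 = 16,  b_5 = 18,  b_6 = 34,  b_7 = 7,  b_8 = 41,  b_9 = 3,  b_{10} = 44,  b_{11} = 2,  b_{12} = 1,  b_{13} = 3,  b_{14} = 4,  b_{15} = 7,  b_{16} = 11,  b_{17} = 18,  b_{18} = 29,  b_{19} = 2,  b_{20} = 31,  b_{21} = 33,  b_{22} = 19,  b_{23} = 7,  b_{24} = 26,  b_{25} = 33.
Since (b_{24}, b_{25}) = (b_0, b_1) = (26, 33) (two consecutive terms determine the rest), the sequence is periodic with period 24.
So b_{180} = b_{0 + ((180-0) mod 24)} = b_{12} = 1.

1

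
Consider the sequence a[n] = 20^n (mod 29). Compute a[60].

a[1] = 20,  a[2] = 23,  a[3] = 25,  a[4] = 7,  a[5] = 24,  a[6] = 16,  a[7] = 1,  a[8] = 20.
The sequence repeats with period 7.
(60 - 1) mod 7 = 3, so a[60] = a[4] = 7.

7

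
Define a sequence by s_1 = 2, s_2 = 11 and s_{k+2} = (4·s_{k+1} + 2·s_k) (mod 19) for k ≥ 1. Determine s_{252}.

Computing terms: s_1 = 2,  s_2 = 11,  s_3 = 10,  s_4 = 5,  s_5 = 2,  s_6 = 18,  s_7 = 0,  s_8 = 17,  s_9 = 11,  s_{10} = 2,  s_{11} = 11.
The sequence repeats with period 9.
So s_{252} = s_{1 + ((252-1) mod 9)} = s_9 = 11.

11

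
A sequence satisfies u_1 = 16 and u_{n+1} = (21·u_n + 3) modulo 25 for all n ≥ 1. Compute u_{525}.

u_1 = 16, u_2 = 14, u_3 = 22, u_4 = 15, u_5 = 18, u_6 = 6, u_7 = 4, u_8 = 12, u_9 = 5, u_{10} = 8, u_{11} = 21, u_{12} = 19, u_{13} = 2, u_{14} = 20, u_{15} = 23, u_{16} = 11, u_{17} = 9, u_{18} = 17, u_{19} = 10, u_{20} = 13, u_{21} = 1, u_{22} = 24, u_{23} = 7, u_{24} = 0, u_{25} = 3, u_{26} = 16.
Since u_{26} = u_1 = 16, the sequence is periodic with period 25.
(525 - 1) mod 25 = 24, so u_{525} = u_{25} = 3.

3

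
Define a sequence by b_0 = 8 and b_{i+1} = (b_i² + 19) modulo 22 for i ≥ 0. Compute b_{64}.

6

b_0 = 8, b_1 = 17, b_2 = 0, b_3 = 19, b_4 = 6, b_5 = 11, b_6 = 8.
Since b_6 = b_0 = 8, the sequence is periodic with period 6.
(64 - 0) mod 6 = 4, so b_{64} = b_4 = 6.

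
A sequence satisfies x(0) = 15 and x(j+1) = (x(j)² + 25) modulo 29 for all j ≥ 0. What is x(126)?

Computing terms: x(0) = 15,  x(1) = 18,  x(2) = 1,  x(3) = 26,  x(4) = 5,  x(5) = 21,  x(6) = 2,  x(7) = 0,  x(8) = 25,  x(9) = 12,  x(10) = 24,  x(11) = 21.
Since x(11) = x(5) = 21, the sequence is eventually periodic: after a pre-period of length 5 it cycles with period 6.
For j ≥ 5, x(j) depends only on (j - 5) mod 6. (126 - 5) mod 6 = 1, so x(126) = x(6) = 2.

2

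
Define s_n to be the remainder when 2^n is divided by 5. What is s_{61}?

2

s_0 = 1, s_1 = 2, s_2 = 4, s_3 = 3, s_4 = 1.
Since s_4 = s_0 = 1, the sequence is periodic with period 4.
So s_{61} = s_{0 + ((61-0) mod 4)} = s_1 = 2.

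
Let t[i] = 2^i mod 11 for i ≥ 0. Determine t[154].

5

t[0] = 1,  t[1] = 2,  t[2] = 4,  t[3] = 8,  t[4] = 5,  t[5] = 10,  t[6] = 9,  t[7] = 7,  t[8] = 3,  t[9] = 6,  t[10] = 1.
Since t[10] = t[0] = 1, the sequence is periodic with period 10.
(154 - 0) mod 10 = 4, so t[154] = t[4] = 5.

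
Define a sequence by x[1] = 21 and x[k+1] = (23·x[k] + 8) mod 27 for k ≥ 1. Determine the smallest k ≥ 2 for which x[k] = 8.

6

Listing terms: x[1] = 21, x[2] = 5, x[3] = 15, x[4] = 2, x[5] = 0, x[6] = 8, x[7] = 3, x[8] = 23, x[9] = 24, x[10] = 20, x[11] = 9, x[12] = 26, x[13] = 12, x[14] = 14, x[15] = 6, x[16] = 11, x[17] = 18, x[18] = 17, x[19] = 21.
Since x[19] = x[1] = 21, the sequence is periodic with period 18.
The value 8 first appears (with k ≥ 2) at x[6].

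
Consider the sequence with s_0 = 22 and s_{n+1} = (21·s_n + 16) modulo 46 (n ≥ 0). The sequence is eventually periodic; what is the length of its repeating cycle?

We have s_0 = 22, s_1 = 18, s_2 = 26, s_3 = 10, s_4 = 42, s_5 = 24, s_6 = 14, s_7 = 34, s_8 = 40, s_9 = 28, s_{10} = 6, s_{11} = 4, s_{12} = 8, s_{13} = 0, s_{14} = 16, s_{15} = 30, s_{16} = 2, s_{17} = 12, s_{18} = 38, s_{19} = 32, s_{20} = 44, s_{21} = 20, s_{22} = 22.
Since s_{22} = s_0 = 22, the sequence is periodic with period 22.

22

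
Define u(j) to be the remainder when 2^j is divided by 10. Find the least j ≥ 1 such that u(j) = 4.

2

u(0) = 1,  u(1) = 2,  u(2) = 4,  u(3) = 8,  u(4) = 6,  u(5) = 2.
Since u(5) = u(1) = 2, the sequence is eventually periodic: after a pre-period of length 1 it cycles with period 4.
The value 4 first appears (with j ≥ 1) at u(2).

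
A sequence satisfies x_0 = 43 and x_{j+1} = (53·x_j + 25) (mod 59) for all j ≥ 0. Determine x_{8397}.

x_0 = 43; x_1 = 3; x_2 = 7; x_3 = 42; x_4 = 9; x_5 = 30; x_6 = 22; x_7 = 11; x_8 = 18; x_9 = 35; x_{10} = 51; x_{11} = 14; x_{12} = 0; x_{13} = 25; x_{14} = 52; x_{15} = 8; x_{16} = 36; x_{17} = 45; x_{18} = 50; x_{19} = 20; x_{20} = 23; x_{21} = 5; x_{22} = 54; x_{23} = 55; x_{24} = 49; x_{25} = 26; x_{26} = 46; x_{27} = 44; x_{28} = 56; x_{29} = 43.
Since x_{29} = x_0 = 43, the sequence is periodic with period 29.
(8397 - 0) mod 29 = 16, so x_{8397} = x_{16} = 36.

36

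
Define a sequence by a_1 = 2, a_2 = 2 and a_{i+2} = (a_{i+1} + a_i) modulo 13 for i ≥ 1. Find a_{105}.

0

Listing terms: a_1 = 2, a_2 = 2, a_3 = 4, a_4 = 6, a_5 = 10, a_6 = 3, a_7 = 0, a_8 = 3, a_9 = 3, a_{10} = 6, a_{11} = 9, a_{12} = 2, a_{13} = 11, a_{14} = 0, a_{15} = 11, a_{16} = 11, a_{17} = 9, a_{18} = 7, a_{19} = 3, a_{20} = 10, a_{21} = 0, a_{22} = 10, a_{23} = 10, a_{24} = 7, a_{25} = 4, a_{26} = 11, a_{27} = 2, a_{28} = 0, a_{29} = 2, a_{30} = 2.
The sequence repeats with period 28.
So a_{105} = a_{1 + ((105-1) mod 28)} = a_{21} = 0.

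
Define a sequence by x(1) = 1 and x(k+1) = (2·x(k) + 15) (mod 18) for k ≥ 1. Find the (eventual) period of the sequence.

We have x(1) = 1, x(2) = 17, x(3) = 13, x(4) = 5, x(5) = 7, x(6) = 11, x(7) = 1.
The sequence repeats with period 6.

6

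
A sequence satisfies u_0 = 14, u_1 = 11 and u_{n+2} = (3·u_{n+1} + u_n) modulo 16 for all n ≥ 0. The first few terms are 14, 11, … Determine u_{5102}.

u_0 = 14; u_1 = 11; u_2 = 15; u_3 = 8; u_4 = 7; u_5 = 13; u_6 = 14; u_7 = 7; u_8 = 3; u_9 = 0; u_{10} = 3; u_{11} = 9; u_{12} = 14; u_{13} = 3; u_{14} = 7; u_{15} = 8; u_{16} = 15; u_{17} = 5; u_{18} = 14; u_{19} = 15; u_{20} = 11; u_{21} = 0; u_{22} = 11; u_{23} = 1; u_{24} = 14; u_{25} = 11.
The sequence repeats with period 24.
(5102 - 0) mod 24 = 14, so u_{5102} = u_{14} = 7.

7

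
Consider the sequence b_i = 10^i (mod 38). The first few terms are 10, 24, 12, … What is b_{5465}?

Computing terms: b_1 = 10; b_2 = 24; b_3 = 12; b_4 = 6; b_5 = 22; b_6 = 30; b_7 = 34; b_8 = 36; b_9 = 18; b_{10} = 28; b_{11} = 14; b_{12} = 26; b_{13} = 32; b_{14} = 16; b_{15} = 8; b_{16} = 4; b_{17} = 2; b_{18} = 20; b_{19} = 10.
Since b_{19} = b_1 = 10, the sequence is periodic with period 18.
(5465 - 1) mod 18 = 10, so b_{5465} = b_{11} = 14.

14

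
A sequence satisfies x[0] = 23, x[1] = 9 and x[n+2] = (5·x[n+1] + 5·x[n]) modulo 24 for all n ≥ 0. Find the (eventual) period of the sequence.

Computing terms: x[0] = 23, x[1] = 9, x[2] = 16, x[3] = 5, x[4] = 9, x[5] = 22, x[6] = 11, x[7] = 21, x[8] = 16, x[9] = 17, x[10] = 21, x[11] = 22, x[12] = 23, x[13] = 9.
The sequence repeats with period 12.

12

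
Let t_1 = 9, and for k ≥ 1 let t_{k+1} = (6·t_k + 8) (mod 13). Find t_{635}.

7

Computing terms: t_1 = 9, t_2 = 10, t_3 = 3, t_4 = 0, t_5 = 8, t_6 = 4, t_7 = 6, t_8 = 5, t_9 = 12, t_{10} = 2, t_{11} = 7, t_{12} = 11, t_{13} = 9.
The sequence repeats with period 12.
(635 - 1) mod 12 = 10, so t_{635} = t_{11} = 7.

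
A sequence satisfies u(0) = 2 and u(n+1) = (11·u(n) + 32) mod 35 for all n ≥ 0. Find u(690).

2

u(0) = 2,  u(1) = 19,  u(2) = 31,  u(3) = 23,  u(4) = 5,  u(5) = 17,  u(6) = 9,  u(7) = 26,  u(8) = 3,  u(9) = 30,  u(10) = 12,  u(11) = 24,  u(12) = 16,  u(13) = 33,  u(14) = 10,  u(15) = 2.
Since u(15) = u(0) = 2, the sequence is periodic with period 15.
So u(690) = u(0 + ((690-0) mod 15)) = u(0) = 2.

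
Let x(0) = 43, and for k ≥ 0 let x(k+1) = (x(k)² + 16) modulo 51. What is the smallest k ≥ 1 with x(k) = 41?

Computing terms: x(0) = 43, x(1) = 29, x(2) = 41, x(3) = 14, x(4) = 8, x(5) = 29.
Since x(5) = x(1) = 29, the sequence is eventually periodic: after a pre-period of length 1 it cycles with period 4.
The value 41 first appears (with k ≥ 1) at x(2).

2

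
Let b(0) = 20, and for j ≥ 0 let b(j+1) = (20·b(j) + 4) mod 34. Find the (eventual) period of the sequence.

16

Computing terms: b(0) = 20; b(1) = 30; b(2) = 26; b(3) = 14; b(4) = 12; b(5) = 6; b(6) = 22; b(7) = 2; b(8) = 10; b(9) = 0; b(10) = 4; b(11) = 16; b(12) = 18; b(13) = 24; b(14) = 8; b(15) = 28; b(16) = 20.
The sequence repeats with period 16.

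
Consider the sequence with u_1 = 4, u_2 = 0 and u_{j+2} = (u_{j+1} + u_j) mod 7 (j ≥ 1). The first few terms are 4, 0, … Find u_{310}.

u_1 = 4; u_2 = 0; u_3 = 4; u_4 = 4; u_5 = 1; u_6 = 5; u_7 = 6; u_8 = 4; u_9 = 3; u_{10} = 0; u_{11} = 3; u_{12} = 3; u_{13} = 6; u_{14} = 2; u_{15} = 1; u_{16} = 3; u_{17} = 4; u_{18} = 0.
Since (u_{17}, u_{18}) = (u_1, u_2) = (4, 0) (two consecutive terms determine the rest), the sequence is periodic with period 16.
(310 - 1) mod 16 = 5, so u_{310} = u_6 = 5.

5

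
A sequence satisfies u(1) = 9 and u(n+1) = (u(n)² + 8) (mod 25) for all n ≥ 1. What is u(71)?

4

Computing terms: u(1) = 9; u(2) = 14; u(3) = 4; u(4) = 24; u(5) = 9.
Since u(5) = u(1) = 9, the sequence is periodic with period 4.
So u(71) = u(1 + ((71-1) mod 4)) = u(3) = 4.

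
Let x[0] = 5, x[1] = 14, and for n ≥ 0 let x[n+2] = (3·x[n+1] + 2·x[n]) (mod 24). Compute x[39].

16

Computing terms: x[0] = 5,  x[1] = 14,  x[2] = 4,  x[3] = 16,  x[4] = 8,  x[5] = 8,  x[6] = 16,  x[7] = 16,  x[8] = 8.
Since (x[7], x[8]) = (x[3], x[4]) = (16, 8) (two consecutive terms determine the rest), the sequence is eventually periodic: after a pre-period of length 3 it cycles with period 4.
For n ≥ 3, x[n] depends only on (n - 3) mod 4. (39 - 3) mod 4 = 0, so x[39] = x[3] = 16.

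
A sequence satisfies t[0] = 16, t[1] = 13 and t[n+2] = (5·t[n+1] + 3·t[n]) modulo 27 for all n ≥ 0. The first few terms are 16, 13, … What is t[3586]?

11

Listing terms: t[0] = 16, t[1] = 13, t[2] = 5, t[3] = 10, t[4] = 11, t[5] = 4, t[6] = 26, t[7] = 7, t[8] = 5, t[9] = 19, t[10] = 2, t[11] = 13, t[12] = 17, t[13] = 16, t[14] = 23, t[15] = 1, t[16] = 20, t[17] = 22, t[18] = 8, t[19] = 25, t[20] = 14, t[21] = 10, t[22] = 11.
Since (t[21], t[22]) = (t[3], t[4]) = (10, 11) (two consecutive terms determine the rest), the sequence is eventually periodic: after a pre-period of length 3 it cycles with period 18.
For n ≥ 3, t[n] depends only on (n - 3) mod 18. (3586 - 3) mod 18 = 1, so t[3586] = t[4] = 11.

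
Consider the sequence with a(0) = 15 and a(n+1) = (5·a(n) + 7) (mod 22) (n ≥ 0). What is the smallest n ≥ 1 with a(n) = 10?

7

Listing terms: a(0) = 15, a(1) = 16, a(2) = 21, a(3) = 2, a(4) = 17, a(5) = 4, a(6) = 5, a(7) = 10, a(8) = 13, a(9) = 6, a(10) = 15.
The sequence repeats with period 10.
The value 10 first appears (with n ≥ 1) at a(7).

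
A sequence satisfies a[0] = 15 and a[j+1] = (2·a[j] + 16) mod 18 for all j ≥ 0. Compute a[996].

a[0] = 15; a[1] = 10; a[2] = 0; a[3] = 16; a[4] = 12; a[5] = 4; a[6] = 6; a[7] = 10.
Since a[7] = a[1] = 10, the sequence is eventually periodic: after a pre-period of length 1 it cycles with period 6.
For j ≥ 1, a[j] depends only on (j - 1) mod 6. (996 - 1) mod 6 = 5, so a[996] = a[6] = 6.

6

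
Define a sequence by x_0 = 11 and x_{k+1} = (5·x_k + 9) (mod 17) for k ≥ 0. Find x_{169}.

We have x_0 = 11; x_1 = 13; x_2 = 6; x_3 = 5; x_4 = 0; x_5 = 9; x_6 = 3; x_7 = 7; x_8 = 10; x_9 = 8; x_{10} = 15; x_{11} = 16; x_{12} = 4; x_{13} = 12; x_{14} = 1; x_{15} = 14; x_{16} = 11.
The sequence repeats with period 16.
So x_{169} = x_{0 + ((169-0) mod 16)} = x_9 = 8.

8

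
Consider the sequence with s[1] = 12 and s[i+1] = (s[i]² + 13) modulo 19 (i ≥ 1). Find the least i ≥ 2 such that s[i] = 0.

3

s[1] = 12, s[2] = 5, s[3] = 0, s[4] = 13, s[5] = 11, s[6] = 1, s[7] = 14, s[8] = 0.
Since s[8] = s[3] = 0, the sequence is eventually periodic: after a pre-period of length 2 it cycles with period 5.
The value 0 first appears (with i ≥ 2) at s[3].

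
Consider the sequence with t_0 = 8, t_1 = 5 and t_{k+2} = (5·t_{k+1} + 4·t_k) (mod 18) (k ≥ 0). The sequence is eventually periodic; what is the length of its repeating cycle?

24

t_0 = 8; t_1 = 5; t_2 = 3; t_3 = 17; t_4 = 7; t_5 = 13; t_6 = 3; t_7 = 13; t_8 = 5; t_9 = 5; t_{10} = 9; t_{11} = 11; t_{12} = 1; t_{13} = 13; t_{14} = 15; t_{15} = 1; t_{16} = 11; t_{17} = 5; t_{18} = 15; t_{19} = 5; t_{20} = 13; t_{21} = 13; t_{22} = 9; t_{23} = 7; t_{24} = 17; t_{25} = 5; t_{26} = 3.
Since (t_{25}, t_{26}) = (t_1, t_2) = (5, 3) (two consecutive terms determine the rest), the sequence is eventually periodic: after a pre-period of length 1 it cycles with period 24.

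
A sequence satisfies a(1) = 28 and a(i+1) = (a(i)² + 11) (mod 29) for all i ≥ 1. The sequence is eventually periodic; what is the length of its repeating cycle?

3

We have a(1) = 28; a(2) = 12; a(3) = 10; a(4) = 24; a(5) = 7; a(6) = 2; a(7) = 15; a(8) = 4; a(9) = 27; a(10) = 15.
Since a(10) = a(7) = 15, the sequence is eventually periodic: after a pre-period of length 6 it cycles with period 3.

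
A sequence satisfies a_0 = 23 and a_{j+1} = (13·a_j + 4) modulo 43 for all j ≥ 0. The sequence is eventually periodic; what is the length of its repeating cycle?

21

Listing terms: a_0 = 23; a_1 = 2; a_2 = 30; a_3 = 7; a_4 = 9; a_5 = 35; a_6 = 29; a_7 = 37; a_8 = 12; a_9 = 31; a_{10} = 20; a_{11} = 6; a_{12} = 39; a_{13} = 38; a_{14} = 25; a_{15} = 28; a_{16} = 24; a_{17} = 15; a_{18} = 27; a_{19} = 11; a_{20} = 18; a_{21} = 23.
The sequence repeats with period 21.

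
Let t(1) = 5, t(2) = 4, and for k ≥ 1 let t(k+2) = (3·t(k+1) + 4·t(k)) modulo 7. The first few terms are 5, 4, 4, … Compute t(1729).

5

We have t(1) = 5; t(2) = 4; t(3) = 4; t(4) = 0; t(5) = 2; t(6) = 6; t(7) = 5; t(8) = 4.
Since (t(7), t(8)) = (t(1), t(2)) = (5, 4) (two consecutive terms determine the rest), the sequence is periodic with period 6.
So t(1729) = t(1 + ((1729-1) mod 6)) = t(1) = 5.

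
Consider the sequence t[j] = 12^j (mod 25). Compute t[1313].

22

t[0] = 1, t[1] = 12, t[2] = 19, t[3] = 3, t[4] = 11, t[5] = 7, t[6] = 9, t[7] = 8, t[8] = 21, t[9] = 2, t[10] = 24, t[11] = 13, t[12] = 6, t[13] = 22, t[14] = 14, t[15] = 18, t[16] = 16, t[17] = 17, t[18] = 4, t[19] = 23, t[20] = 1.
Since t[20] = t[0] = 1, the sequence is periodic with period 20.
(1313 - 0) mod 20 = 13, so t[1313] = t[13] = 22.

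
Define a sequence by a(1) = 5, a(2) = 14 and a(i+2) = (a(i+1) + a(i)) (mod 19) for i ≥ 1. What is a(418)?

Computing terms: a(1) = 5; a(2) = 14; a(3) = 0; a(4) = 14; a(5) = 14; a(6) = 9; a(7) = 4; a(8) = 13; a(9) = 17; a(10) = 11; a(11) = 9; a(12) = 1; a(13) = 10; a(14) = 11; a(15) = 2; a(16) = 13; a(17) = 15; a(18) = 9; a(19) = 5; a(20) = 14.
The sequence repeats with period 18.
(418 - 1) mod 18 = 3, so a(418) = a(4) = 14.

14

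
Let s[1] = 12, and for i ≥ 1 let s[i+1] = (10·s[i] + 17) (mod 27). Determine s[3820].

0

Listing terms: s[1] = 12,  s[2] = 2,  s[3] = 10,  s[4] = 9,  s[5] = 26,  s[6] = 7,  s[7] = 6,  s[8] = 23,  s[9] = 4,  s[10] = 3,  s[11] = 20,  s[12] = 1,  s[13] = 0,  s[14] = 17,  s[15] = 25,  s[16] = 24,  s[17] = 14,  s[18] = 22,  s[19] = 21,  s[20] = 11,  s[21] = 19,  s[22] = 18,  s[23] = 8,  s[24] = 16,  s[25] = 15,  s[26] = 5,  s[27] = 13,  s[28] = 12.
The sequence repeats with period 27.
(3820 - 1) mod 27 = 12, so s[3820] = s[13] = 0.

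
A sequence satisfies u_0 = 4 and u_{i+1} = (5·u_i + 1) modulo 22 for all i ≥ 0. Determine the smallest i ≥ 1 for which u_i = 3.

3

Listing terms: u_0 = 4,  u_1 = 21,  u_2 = 18,  u_3 = 3,  u_4 = 16,  u_5 = 15,  u_6 = 10,  u_7 = 7,  u_8 = 14,  u_9 = 5,  u_{10} = 4.
The sequence repeats with period 10.
The value 3 first appears (with i ≥ 1) at u_3.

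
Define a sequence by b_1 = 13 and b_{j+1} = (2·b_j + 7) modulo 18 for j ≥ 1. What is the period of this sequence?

6

b_1 = 13; b_2 = 15; b_3 = 1; b_4 = 9; b_5 = 7; b_6 = 3; b_7 = 13.
The sequence repeats with period 6.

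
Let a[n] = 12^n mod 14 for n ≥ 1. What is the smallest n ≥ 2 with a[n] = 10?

5

We have a[1] = 12; a[2] = 4; a[3] = 6; a[4] = 2; a[5] = 10; a[6] = 8; a[7] = 12.
Since a[7] = a[1] = 12, the sequence is periodic with period 6.
The value 10 first appears (with n ≥ 2) at a[5].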